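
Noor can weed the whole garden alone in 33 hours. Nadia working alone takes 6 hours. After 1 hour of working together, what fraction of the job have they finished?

Combined rate: 1/33 + 1/6 = (2 + 11)/66 = 13/66 per hour.
In 1 hour they complete 1·13/66 = 13/66 of the job.

13/66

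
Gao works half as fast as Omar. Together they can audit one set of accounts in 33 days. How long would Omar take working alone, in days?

Let Omar's rate be r; then Gao's rate is (1/2)r, so together (1/2 + 1)r = (3/2)r = 1/33.
Thus r = 2/99 per day.
Omar alone: 99/2 days; Gao alone: 99 days.

99/2 days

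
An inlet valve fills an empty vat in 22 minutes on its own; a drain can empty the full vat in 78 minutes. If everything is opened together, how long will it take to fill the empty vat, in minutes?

Net rate = 1/22 − 1/78 = (39 − 11)/858 = 28/858 = 14/429 per minute.
Filling time = 1 ÷ (14/429) = 429/14 minutes.

429/14 minutes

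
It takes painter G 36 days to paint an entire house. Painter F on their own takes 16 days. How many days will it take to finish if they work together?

With two workers the combined time is the product over the sum: 36·16/(36+16) = 576/52 = 144/13 days.

144/13 days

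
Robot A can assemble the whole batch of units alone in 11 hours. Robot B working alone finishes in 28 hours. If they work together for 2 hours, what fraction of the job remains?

115/154

Combined rate: 1/11 + 1/28 = (28 + 11)/308 = 39/308 per hour.
In 2 hours they complete 2·39/308 = 39/154 of the job.
So 115/154 remains.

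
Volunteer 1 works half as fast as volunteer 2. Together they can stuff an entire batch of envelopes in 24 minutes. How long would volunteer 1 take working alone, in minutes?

Let volunteer 2's rate be r; then volunteer 1's rate is (1/2)r, so together (1/2 + 1)r = (3/2)r = 1/24.
Thus r = 1/36 per minute.
Volunteer 2 alone: 36 minutes; volunteer 1 alone: 72 minutes.

72 minutes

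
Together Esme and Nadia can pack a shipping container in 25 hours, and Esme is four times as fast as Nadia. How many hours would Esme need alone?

125/4 hours

Let Nadia's rate be r; then Esme's rate is 4r, so together (4 + 1)r = 5r = 1/25.
Thus r = 1/125 per hour.
Nadia alone: 125 hours; Esme alone: 125/4 hours.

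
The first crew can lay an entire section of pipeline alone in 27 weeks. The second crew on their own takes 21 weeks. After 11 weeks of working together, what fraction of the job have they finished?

176/189

Combined rate: 1/27 + 1/21 = (7 + 9)/189 = 16/189 per week.
In 11 weeks they complete 11·16/189 = 176/189 of the job.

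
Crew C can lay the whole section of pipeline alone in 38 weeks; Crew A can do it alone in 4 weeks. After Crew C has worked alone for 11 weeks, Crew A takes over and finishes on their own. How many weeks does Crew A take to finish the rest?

In 11 weeks Crew C does 11/38 of the job, leaving 27/38.
Crew A works at 1/4 per week, so finishing takes 27/38 ÷ 1/4 = 54/19 weeks.

54/19 weeks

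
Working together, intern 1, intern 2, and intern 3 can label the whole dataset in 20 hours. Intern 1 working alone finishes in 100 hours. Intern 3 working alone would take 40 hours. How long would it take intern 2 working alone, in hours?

200/3 hours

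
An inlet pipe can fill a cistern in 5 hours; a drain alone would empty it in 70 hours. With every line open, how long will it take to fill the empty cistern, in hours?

70/13 hours

Net rate = 1/5 − 1/70 = (14 − 1)/70 = 13/70 per hour.
Filling time = 1 ÷ (13/70) = 70/13 hours.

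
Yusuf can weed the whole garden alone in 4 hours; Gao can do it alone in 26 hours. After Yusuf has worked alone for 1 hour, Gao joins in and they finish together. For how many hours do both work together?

13/5 hours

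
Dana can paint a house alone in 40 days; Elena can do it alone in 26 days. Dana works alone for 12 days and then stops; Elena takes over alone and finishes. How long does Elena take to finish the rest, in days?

91/5 days

In 12 days Dana does 12/40 = 3/10 of the job, leaving 7/10.
Elena works at 1/26 per day, so finishing takes 7/10 ÷ 1/26 = 91/5 days.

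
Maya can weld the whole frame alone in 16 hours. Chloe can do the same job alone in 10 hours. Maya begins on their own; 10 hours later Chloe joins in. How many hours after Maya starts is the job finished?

In the first 10 hours Maya alone does 10/16 = 5/8 of the job, leaving 3/8.
Once everyone is working, combined rate: 1/16 + 1/10 = (5 + 8)/80 = 13/80 per hour.
Remaining 3/8 at 13/80 per hour takes 30/13 hours.
Total from the start = 10 + 30/13 = 160/13 hours.

160/13 hours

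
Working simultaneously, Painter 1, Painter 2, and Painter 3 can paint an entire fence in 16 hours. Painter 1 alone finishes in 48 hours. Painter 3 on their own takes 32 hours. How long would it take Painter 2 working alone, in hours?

96 hours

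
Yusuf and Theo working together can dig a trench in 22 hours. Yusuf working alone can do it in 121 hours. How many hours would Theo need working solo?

Combined rate is 1/22 per hour.
Known contribution: 1/121 per hour.
So Theo's rate is 1/22 − 1/121 = 9/242, meaning 242/9 hours alone.

242/9 hours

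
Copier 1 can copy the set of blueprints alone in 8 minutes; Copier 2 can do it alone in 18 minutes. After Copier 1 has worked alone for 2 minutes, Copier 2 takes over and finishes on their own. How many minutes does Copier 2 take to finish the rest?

27/2 minutes

In 2 minutes Copier 1 does 2/8 = 1/4 of the job, leaving 3/4.
Copier 2 works at 1/18 per minute, so finishing takes 3/4 ÷ 1/18 = 27/2 minutes.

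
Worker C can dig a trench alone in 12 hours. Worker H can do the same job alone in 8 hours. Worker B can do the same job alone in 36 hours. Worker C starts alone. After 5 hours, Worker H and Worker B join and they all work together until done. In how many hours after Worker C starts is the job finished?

In the first 5 hours Worker C alone does 5/12 of the job, leaving 7/12.
Once everyone is working, combined rate: 1/12 + 1/8 + 1/36 = (6 + 9 + 2)/72 = 17/72 per hour.
Remaining 7/12 at 17/72 per hour takes 42/17 hours.
Total from the start = 5 + 42/17 = 127/17 hours.

127/17 hours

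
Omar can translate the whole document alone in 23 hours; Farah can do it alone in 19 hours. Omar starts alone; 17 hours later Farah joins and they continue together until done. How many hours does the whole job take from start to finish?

In 17 hours Omar does 17/23 of the job, leaving 6/23.
Omar and Farah together work at 42/437 per hour, so finishing takes 6/23 ÷ 42/437 = 19/7 hours.
Total time = 17 + 19/7 = 138/7 hours.

138/7 hours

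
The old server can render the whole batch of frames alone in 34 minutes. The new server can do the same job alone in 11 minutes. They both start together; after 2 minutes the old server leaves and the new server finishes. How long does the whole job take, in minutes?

In the first 2 minutes the combined rate is 45/374, so 45/187 of the job is done, leaving 142/187.
After the old server leaves the rate is 1/11 per minute; the remaining 142/187 takes 142/17 minutes.
Total = 2 + 142/17 = 176/17 minutes.

176/17 minutes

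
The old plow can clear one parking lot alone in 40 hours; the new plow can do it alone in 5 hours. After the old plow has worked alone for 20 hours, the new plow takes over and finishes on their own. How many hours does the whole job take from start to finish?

45/2 hours

In 20 hours the old plow does 20/40 = 1/2 of the job, leaving 1/2.
The new plow works at 1/5 per hour, so finishing takes 1/2 ÷ 1/5 = 5/2 hours.
Total time = 20 + 5/2 = 45/2 hours.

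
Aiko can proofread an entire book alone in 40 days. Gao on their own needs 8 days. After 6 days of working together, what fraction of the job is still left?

Combined rate: 1/40 + 1/8 = (1 + 5)/40 = 6/40 = 3/20 per day.
In 6 days they complete 6·3/20 = 9/10 of the job.
So 1/10 remains.

1/10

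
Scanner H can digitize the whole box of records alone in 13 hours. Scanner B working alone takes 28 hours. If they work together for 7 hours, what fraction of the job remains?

11/52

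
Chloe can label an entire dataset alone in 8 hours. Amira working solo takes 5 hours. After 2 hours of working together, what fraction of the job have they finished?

Combined rate: 1/8 + 1/5 = (5 + 8)/40 = 13/40 per hour.
In 2 hours they complete 2·13/40 = 13/20 of the job.

13/20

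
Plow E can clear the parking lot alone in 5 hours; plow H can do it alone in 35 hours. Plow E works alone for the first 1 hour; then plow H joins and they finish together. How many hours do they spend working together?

In 1 hour plow E does 1/5 of the job, leaving 4/5.
Plow E and plow H together work at 8/35 per hour, so finishing takes 4/5 ÷ 8/35 = 7/2 hours.

7/2 hours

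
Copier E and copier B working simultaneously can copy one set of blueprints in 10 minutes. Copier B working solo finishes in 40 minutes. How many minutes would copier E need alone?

40/3 minutes

Combined rate is 1/10 per minute.
Known contribution: 1/40 per minute.
So copier E's rate is 1/10 − 1/40 = 3/40, meaning 40/3 minutes alone.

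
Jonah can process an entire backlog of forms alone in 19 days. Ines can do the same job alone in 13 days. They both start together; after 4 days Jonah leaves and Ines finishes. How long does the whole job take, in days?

195/19 days

In the first 4 days the combined rate is 32/247, so 128/247 of the job is done, leaving 119/247.
After Jonah leaves the rate is 1/13 per day; the remaining 119/247 takes 119/19 days.
Total = 4 + 119/19 = 195/19 days.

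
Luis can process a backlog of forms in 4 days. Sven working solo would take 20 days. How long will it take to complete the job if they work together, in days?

10/3 days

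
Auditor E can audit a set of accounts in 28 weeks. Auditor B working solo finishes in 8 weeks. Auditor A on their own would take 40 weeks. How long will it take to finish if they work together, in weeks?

70/13 weeks

Combined rate: 1/28 + 1/8 + 1/40 = (10 + 35 + 7)/280 = 52/280 = 13/70 per week.
Time = 1 ÷ (13/70) = 70/13 weeks.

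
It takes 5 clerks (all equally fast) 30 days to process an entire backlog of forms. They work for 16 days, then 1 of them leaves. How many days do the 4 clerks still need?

35/2 days

One clerk does 1/150 of the job per day.
After 16 days with 5 clerks, 8/15 is done (7/15 left).
With 4 clerks the rate is 4/150 = 2/75, so the rest takes 7/15 ÷ 2/75 = 35/2 days.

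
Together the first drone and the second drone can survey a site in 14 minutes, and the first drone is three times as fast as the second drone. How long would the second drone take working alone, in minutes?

56 minutes

Let the second drone's rate be r; then the first drone's rate is 3r, so together (3 + 1)r = 4r = 1/14.
Thus r = 1/56 per minute.
The second drone alone: 56 minutes; the first drone alone: 56/3 minutes.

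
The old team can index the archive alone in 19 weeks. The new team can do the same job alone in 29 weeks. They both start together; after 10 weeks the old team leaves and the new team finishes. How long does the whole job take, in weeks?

261/19 weeks

In the first 10 weeks the combined rate is 48/551, so 480/551 of the job is done, leaving 71/551.
After the old team leaves the rate is 1/29 per week; the remaining 71/551 takes 71/19 weeks.
Total = 10 + 71/19 = 261/19 weeks.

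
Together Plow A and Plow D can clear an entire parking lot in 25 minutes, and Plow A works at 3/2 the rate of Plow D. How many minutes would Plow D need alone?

125/2 minutes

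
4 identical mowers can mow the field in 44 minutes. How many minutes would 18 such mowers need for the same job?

88/9 minutes

Total work is 4·44 = 176 mower-minutes.
With 18 mowers: 176/18 = 88/9 minutes.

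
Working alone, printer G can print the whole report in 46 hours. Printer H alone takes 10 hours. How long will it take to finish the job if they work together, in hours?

115/14 hours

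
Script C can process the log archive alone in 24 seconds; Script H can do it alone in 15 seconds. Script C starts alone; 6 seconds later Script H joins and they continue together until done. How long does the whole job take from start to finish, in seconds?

In 6 seconds Script C does 6/24 = 1/4 of the job, leaving 3/4.
Script C and Script H together work at 13/120 per second, so finishing takes 3/4 ÷ 13/120 = 90/13 seconds.
Total time = 6 + 90/13 = 168/13 seconds.

168/13 seconds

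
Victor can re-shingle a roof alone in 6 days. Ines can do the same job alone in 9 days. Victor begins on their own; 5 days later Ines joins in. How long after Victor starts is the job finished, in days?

In the first 5 days Victor alone does 5/6 of the job, leaving 1/6.
Once everyone is working, combined rate: 1/6 + 1/9 = (3 + 2)/18 = 5/18 per day.
Remaining 1/6 at 5/18 per day takes 3/5 days.
Total from the start = 5 + 3/5 = 28/5 days.

28/5 days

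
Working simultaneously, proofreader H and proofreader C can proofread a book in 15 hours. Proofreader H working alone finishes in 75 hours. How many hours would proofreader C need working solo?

75/4 hours

Combined rate is 1/15 per hour.
Known contribution: 1/75 per hour.
So proofreader C's rate is 1/15 − 1/75 = 4/75, meaning 75/4 hours alone.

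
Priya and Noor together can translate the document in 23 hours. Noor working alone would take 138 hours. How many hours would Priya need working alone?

Combined rate is 1/23 per hour.
Known contribution: 1/138 per hour.
So Priya's rate is 1/23 − 1/138 = 5/138, meaning 138/5 hours alone.

138/5 hours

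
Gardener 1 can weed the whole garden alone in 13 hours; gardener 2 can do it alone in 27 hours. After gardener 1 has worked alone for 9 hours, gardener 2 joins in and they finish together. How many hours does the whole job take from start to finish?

117/10 hours

In 9 hours gardener 1 does 9/13 of the job, leaving 4/13.
Gardener 1 and gardener 2 together work at 40/351 per hour, so finishing takes 4/13 ÷ 40/351 = 27/10 hours.
Total time = 9 + 27/10 = 117/10 hours.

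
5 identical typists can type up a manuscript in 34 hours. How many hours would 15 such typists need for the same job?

34/3 hours

Total work is 5·34 = 170 typist-hours.
With 15 typists: 170/15 = 34/3 hours.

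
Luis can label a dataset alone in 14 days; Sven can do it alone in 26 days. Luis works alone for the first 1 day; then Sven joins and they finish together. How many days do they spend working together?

In 1 day Luis does 1/14 of the job, leaving 13/14.
Luis and Sven together work at 10/91 per day, so finishing takes 13/14 ÷ 10/91 = 169/20 days.

169/20 days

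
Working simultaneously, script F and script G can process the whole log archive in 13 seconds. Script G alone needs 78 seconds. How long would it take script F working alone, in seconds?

Combined rate is 1/13 per second.
Known contribution: 1/78 per second.
So script F's rate is 1/13 − 1/78 = 5/78, meaning 78/5 seconds alone.

78/5 seconds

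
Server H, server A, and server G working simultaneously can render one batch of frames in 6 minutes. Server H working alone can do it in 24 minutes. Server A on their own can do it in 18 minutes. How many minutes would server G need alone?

72/5 minutes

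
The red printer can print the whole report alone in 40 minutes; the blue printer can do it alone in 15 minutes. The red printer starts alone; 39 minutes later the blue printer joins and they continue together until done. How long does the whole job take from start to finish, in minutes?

432/11 minutes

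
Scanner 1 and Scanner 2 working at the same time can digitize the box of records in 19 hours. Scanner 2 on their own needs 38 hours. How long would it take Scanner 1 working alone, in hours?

Combined rate is 1/19 per hour.
Known contribution: 1/38 per hour.
So Scanner 1's rate is 1/19 − 1/38 = 1/38, meaning 38 hours alone.

38 hours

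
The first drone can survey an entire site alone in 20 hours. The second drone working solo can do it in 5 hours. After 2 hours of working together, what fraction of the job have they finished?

Combined rate: 1/20 + 1/5 = (1 + 4)/20 = 5/20 = 1/4 per hour.
In 2 hours they complete 2·1/4 = 1/2 of the job.

1/2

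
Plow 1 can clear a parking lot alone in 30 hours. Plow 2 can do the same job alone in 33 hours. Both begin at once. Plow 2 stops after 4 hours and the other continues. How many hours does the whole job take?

In the first 4 hours the combined rate is 7/110, so 14/55 of the job is done, leaving 41/55.
After Plow 2 leaves the rate is 1/30 per hour; the remaining 41/55 takes 246/11 hours.
Total = 4 + 246/11 = 290/11 hours.

290/11 hours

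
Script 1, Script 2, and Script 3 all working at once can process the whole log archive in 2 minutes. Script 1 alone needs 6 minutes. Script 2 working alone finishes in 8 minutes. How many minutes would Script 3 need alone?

Combined rate is 1/2 per minute.
Known contribution: 1/6 + 1/8 = (4 + 3)/24 = 7/24 per minute.
So Script 3's rate is 1/2 − 7/24 = 5/24, meaning 24/5 minutes alone.

24/5 minutes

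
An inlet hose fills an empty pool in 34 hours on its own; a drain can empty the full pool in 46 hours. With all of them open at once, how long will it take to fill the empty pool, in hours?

Net rate = 1/34 − 1/46 = (23 − 17)/782 = 6/782 = 3/391 per hour.
Filling time = 1 ÷ (3/391) = 391/3 hours.

391/3 hours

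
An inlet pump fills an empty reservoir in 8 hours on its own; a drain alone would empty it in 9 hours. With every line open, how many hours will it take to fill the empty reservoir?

72 hours

Net rate = 1/8 − 1/9 = (9 − 8)/72 = 1/72 per hour.
Filling time = 1 ÷ (1/72) = 72 hours.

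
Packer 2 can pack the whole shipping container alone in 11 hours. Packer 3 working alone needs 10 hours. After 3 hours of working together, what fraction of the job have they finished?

Combined rate: 1/11 + 1/10 = (10 + 11)/110 = 21/110 per hour.
In 3 hours they complete 3·21/110 = 63/110 of the job.

63/110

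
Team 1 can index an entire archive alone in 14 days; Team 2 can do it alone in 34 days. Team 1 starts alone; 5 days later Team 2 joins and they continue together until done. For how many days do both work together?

In 5 days Team 1 does 5/14 of the job, leaving 9/14.
Team 1 and Team 2 together work at 12/119 per day, so finishing takes 9/14 ÷ 12/119 = 51/8 days.

51/8 days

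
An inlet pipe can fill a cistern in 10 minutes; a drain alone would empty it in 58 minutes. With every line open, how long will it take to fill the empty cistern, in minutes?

Net rate = 1/10 − 1/58 = (29 − 5)/290 = 24/290 = 12/145 per minute.
Filling time = 1 ÷ (12/145) = 145/12 minutes.

145/12 minutes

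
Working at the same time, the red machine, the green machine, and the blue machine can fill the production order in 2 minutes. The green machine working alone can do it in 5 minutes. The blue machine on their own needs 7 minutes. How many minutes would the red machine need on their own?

70/11 minutes

Combined rate is 1/2 per minute.
Known contribution: 1/5 + 1/7 = (7 + 5)/35 = 12/35 per minute.
So the red machine's rate is 1/2 − 12/35 = 11/70, meaning 70/11 minutes alone.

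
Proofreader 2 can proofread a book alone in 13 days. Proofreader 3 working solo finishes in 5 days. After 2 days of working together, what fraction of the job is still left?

29/65

Combined rate: 1/13 + 1/5 = (5 + 13)/65 = 18/65 per day.
In 2 days they complete 2·18/65 = 36/65 of the job.
So 29/65 remains.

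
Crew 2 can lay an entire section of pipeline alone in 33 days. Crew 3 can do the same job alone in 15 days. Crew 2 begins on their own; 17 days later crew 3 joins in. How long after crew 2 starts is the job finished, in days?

22 days

In the first 17 days crew 2 alone does 17/33 of the job, leaving 16/33.
Once everyone is working, combined rate: 1/33 + 1/15 = (5 + 11)/165 = 16/165 per day.
Remaining 16/33 at 16/165 per day takes 5 days.
Total from the start = 17 + 5 = 22 days.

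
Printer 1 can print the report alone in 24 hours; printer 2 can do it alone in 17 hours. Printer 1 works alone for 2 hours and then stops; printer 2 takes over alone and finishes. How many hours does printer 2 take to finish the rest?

187/12 hours

In 2 hours printer 1 does 2/24 = 1/12 of the job, leaving 11/12.
Printer 2 works at 1/17 per hour, so finishing takes 11/12 ÷ 1/17 = 187/12 hours.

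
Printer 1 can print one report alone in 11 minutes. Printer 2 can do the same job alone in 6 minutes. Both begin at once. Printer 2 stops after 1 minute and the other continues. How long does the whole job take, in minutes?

55/6 minutes

In the first 1 minute the combined rate is 17/66, so 17/66 of the job is done, leaving 49/66.
After printer 2 leaves the rate is 1/11 per minute; the remaining 49/66 takes 49/6 minutes.
Total = 1 + 49/6 = 55/6 minutes.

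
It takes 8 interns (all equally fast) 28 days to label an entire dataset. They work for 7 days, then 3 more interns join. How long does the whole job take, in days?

245/11 days

One intern does 1/224 of the job per day.
After 7 days with 8 interns, 1/4 is done (3/4 left).
With 11 interns the rate is 11/224, so the rest takes 3/4 ÷ 11/224 = 168/11 days.
Total = 7 + 168/11 = 245/11 days.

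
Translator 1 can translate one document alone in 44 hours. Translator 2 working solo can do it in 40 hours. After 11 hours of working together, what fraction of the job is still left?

19/40

Combined rate: 1/44 + 1/40 = (10 + 11)/440 = 21/440 per hour.
In 11 hours they complete 11·21/440 = 21/40 of the job.
So 19/40 remains.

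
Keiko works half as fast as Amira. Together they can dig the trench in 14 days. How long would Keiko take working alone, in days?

Let Amira's rate be r; then Keiko's rate is (1/2)r, so together (1/2 + 1)r = (3/2)r = 1/14.
Thus r = 1/21 per day.
Amira alone: 21 days; Keiko alone: 42 days.

42 days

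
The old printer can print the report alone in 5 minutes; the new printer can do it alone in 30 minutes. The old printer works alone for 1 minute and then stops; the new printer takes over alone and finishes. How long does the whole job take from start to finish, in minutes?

25 minutes

In 1 minute the old printer does 1/5 of the job, leaving 4/5.
The new printer works at 1/30 per minute, so finishing takes 4/5 ÷ 1/30 = 24 minutes.
Total time = 1 + 24 = 25 minutes.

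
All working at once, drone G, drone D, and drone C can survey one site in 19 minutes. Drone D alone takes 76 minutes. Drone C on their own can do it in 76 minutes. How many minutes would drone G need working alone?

38 minutes

Combined rate is 1/19 per minute.
Known contribution: 1/76 + 1/76 = (1 + 1)/76 = 2/76 = 1/38 per minute.
So drone G's rate is 1/19 − 1/38 = 1/38, meaning 38 minutes alone.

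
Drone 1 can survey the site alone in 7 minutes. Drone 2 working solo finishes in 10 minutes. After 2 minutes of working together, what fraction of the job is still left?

18/35

Combined rate: 1/7 + 1/10 = (10 + 7)/70 = 17/70 per minute.
In 2 minutes they complete 2·17/70 = 17/35 of the job.
So 18/35 remains.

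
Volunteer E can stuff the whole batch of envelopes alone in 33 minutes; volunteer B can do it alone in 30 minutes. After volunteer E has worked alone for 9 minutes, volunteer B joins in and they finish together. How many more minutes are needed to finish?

80/7 minutes

In 9 minutes volunteer E does 9/33 = 3/11 of the job, leaving 8/11.
Volunteer E and volunteer B together work at 7/110 per minute, so finishing takes 8/11 ÷ 7/110 = 80/7 minutes.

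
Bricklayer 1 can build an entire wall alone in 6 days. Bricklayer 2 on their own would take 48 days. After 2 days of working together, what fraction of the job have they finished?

3/8

Combined rate: 1/6 + 1/48 = (8 + 1)/48 = 9/48 = 3/16 per day.
In 2 days they complete 2·3/16 = 3/8 of the job.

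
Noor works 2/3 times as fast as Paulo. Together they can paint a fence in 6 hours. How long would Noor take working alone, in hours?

15 hours

Let Paulo's rate be r; then Noor's rate is (2/3)r, so together (2/3 + 1)r = (5/3)r = 1/6.
Thus r = 1/10 per hour.
Paulo alone: 10 hours; Noor alone: 15 hours.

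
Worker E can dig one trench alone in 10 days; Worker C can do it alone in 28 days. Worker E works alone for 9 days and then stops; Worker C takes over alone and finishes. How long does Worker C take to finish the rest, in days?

14/5 days

In 9 days Worker E does 9/10 of the job, leaving 1/10.
Worker C works at 1/28 per day, so finishing takes 1/10 ÷ 1/28 = 14/5 days.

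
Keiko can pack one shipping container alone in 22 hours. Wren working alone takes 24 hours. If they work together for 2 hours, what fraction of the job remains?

Combined rate: 1/22 + 1/24 = (12 + 11)/264 = 23/264 per hour.
In 2 hours they complete 2·23/264 = 23/132 of the job.
So 109/132 remains.

109/132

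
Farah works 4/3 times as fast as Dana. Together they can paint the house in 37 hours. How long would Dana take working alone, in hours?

259/3 hours

Let Dana's rate be r; then Farah's rate is (4/3)r, so together (4/3 + 1)r = (7/3)r = 1/37.
Thus r = 3/259 per hour.
Dana alone: 259/3 hours; Farah alone: 259/4 hours.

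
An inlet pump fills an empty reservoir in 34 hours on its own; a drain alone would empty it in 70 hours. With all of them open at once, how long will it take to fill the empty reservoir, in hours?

595/9 hours

Net rate = 1/34 − 1/70 = (35 − 17)/1190 = 18/1190 = 9/595 per hour.
Filling time = 1 ÷ (9/595) = 595/9 hours.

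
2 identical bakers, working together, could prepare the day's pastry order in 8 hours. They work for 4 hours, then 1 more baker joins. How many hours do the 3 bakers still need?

8/3 hours

One baker does 1/16 of the job per hour.
After 4 hours with 2 bakers, 1/2 is done (1/2 left).
With 3 bakers the rate is 3/16, so the rest takes 1/2 ÷ 3/16 = 8/3 hours.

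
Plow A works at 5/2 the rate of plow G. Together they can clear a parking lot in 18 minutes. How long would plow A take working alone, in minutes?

126/5 minutes

Let plow G's rate be r; then plow A's rate is (5/2)r, so together (5/2 + 1)r = (7/2)r = 1/18.
Thus r = 1/63 per minute.
Plow G alone: 63 minutes; plow A alone: 126/5 minutes.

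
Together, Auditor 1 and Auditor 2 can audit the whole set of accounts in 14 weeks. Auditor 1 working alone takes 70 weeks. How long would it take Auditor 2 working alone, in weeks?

35/2 weeks

Combined rate is 1/14 per week.
Known contribution: 1/70 per week.
So Auditor 2's rate is 1/14 − 1/70 = 2/35, meaning 35/2 weeks alone.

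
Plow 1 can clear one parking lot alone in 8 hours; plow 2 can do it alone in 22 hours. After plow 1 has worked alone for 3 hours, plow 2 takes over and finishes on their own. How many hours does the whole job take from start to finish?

In 3 hours plow 1 does 3/8 of the job, leaving 5/8.
Plow 2 works at 1/22 per hour, so finishing takes 5/8 ÷ 1/22 = 55/4 hours.
Total time = 3 + 55/4 = 67/4 hours.

67/4 hours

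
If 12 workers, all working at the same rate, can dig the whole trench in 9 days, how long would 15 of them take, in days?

Total work is 12·9 = 108 worker-days.
With 15 workers: 108/15 = 36/5 days.

36/5 days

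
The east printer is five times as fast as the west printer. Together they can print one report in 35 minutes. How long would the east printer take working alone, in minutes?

Let the west printer's rate be r; then the east printer's rate is 5r, so together (5 + 1)r = 6r = 1/35.
Thus r = 1/210 per minute.
The west printer alone: 210 minutes; the east printer alone: 42 minutes.

42 minutes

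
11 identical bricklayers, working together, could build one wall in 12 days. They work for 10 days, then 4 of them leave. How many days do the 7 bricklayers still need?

22/7 days

One bricklayer does 1/132 of the job per day.
After 10 days with 11 bricklayers, 5/6 is done (1/6 left).
With 7 bricklayers the rate is 7/132, so the rest takes 1/6 ÷ 7/132 = 22/7 days.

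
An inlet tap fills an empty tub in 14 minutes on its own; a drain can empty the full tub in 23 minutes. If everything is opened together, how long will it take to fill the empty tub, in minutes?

322/9 minutes

Net rate = 1/14 − 1/23 = (23 − 14)/322 = 9/322 per minute.
Filling time = 1 ÷ (9/322) = 322/9 minutes.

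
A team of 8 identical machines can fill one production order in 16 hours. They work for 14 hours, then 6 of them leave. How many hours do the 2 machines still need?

8 hours

One machine does 1/128 of the job per hour.
After 14 hours with 8 machines, 7/8 is done (1/8 left).
With 2 machines the rate is 2/128 = 1/64, so the rest takes 1/8 ÷ 1/64 = 8 hours.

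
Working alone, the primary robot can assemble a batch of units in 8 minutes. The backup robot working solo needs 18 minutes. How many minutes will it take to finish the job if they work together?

72/13 minutes

Combined rate: 1/8 + 1/18 = (9 + 4)/72 = 13/72 per minute.
Time = 1 ÷ (13/72) = 72/13 minutes.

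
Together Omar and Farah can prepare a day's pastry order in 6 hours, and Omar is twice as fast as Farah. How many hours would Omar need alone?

Let Farah's rate be r; then Omar's rate is 2r, so together (2 + 1)r = 3r = 1/6.
Thus r = 1/18 per hour.
Farah alone: 18 hours; Omar alone: 9 hours.

9 hours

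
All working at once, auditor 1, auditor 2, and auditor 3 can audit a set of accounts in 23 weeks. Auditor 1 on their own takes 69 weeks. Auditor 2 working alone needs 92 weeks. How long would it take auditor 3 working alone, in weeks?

Combined rate is 1/23 per week.
Known contribution: 1/69 + 1/92 = (4 + 3)/276 = 7/276 per week.
So auditor 3's rate is 1/23 − 7/276 = 5/276, meaning 276/5 weeks alone.

276/5 weeks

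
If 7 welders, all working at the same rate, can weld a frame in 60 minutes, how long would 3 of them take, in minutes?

140 minutes

Total work is 7·60 = 420 welder-minutes.
With 3 welders: 420/3 = 140 minutes.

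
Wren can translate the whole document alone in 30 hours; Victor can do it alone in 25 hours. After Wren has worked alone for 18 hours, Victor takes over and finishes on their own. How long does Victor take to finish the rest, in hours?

In 18 hours Wren does 18/30 = 3/5 of the job, leaving 2/5.
Victor works at 1/25 per hour, so finishing takes 2/5 ÷ 1/25 = 10 hours.

10 hours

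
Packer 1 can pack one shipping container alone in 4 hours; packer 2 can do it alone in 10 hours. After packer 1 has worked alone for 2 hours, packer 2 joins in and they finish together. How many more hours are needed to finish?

In 2 hours packer 1 does 2/4 = 1/2 of the job, leaving 1/2.
Packer 1 and packer 2 together work at 7/20 per hour, so finishing takes 1/2 ÷ 7/20 = 10/7 hours.

10/7 hours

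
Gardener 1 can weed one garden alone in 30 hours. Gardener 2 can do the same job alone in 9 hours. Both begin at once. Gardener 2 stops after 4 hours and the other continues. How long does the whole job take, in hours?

In the first 4 hours the combined rate is 13/90, so 26/45 of the job is done, leaving 19/45.
After Gardener 2 leaves the rate is 1/30 per hour; the remaining 19/45 takes 38/3 hours.
Total = 4 + 38/3 = 50/3 hours.

50/3 hours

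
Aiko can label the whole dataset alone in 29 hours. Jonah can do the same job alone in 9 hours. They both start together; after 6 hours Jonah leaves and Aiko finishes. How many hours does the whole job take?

In the first 6 hours the combined rate is 38/261, so 76/87 of the job is done, leaving 11/87.
After Jonah leaves the rate is 1/29 per hour; the remaining 11/87 takes 11/3 hours.
Total = 6 + 11/3 = 29/3 hours.

29/3 hours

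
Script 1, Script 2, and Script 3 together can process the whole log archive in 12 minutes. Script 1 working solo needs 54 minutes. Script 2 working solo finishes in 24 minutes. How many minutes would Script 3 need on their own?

216/5 minutes

Combined rate is 1/12 per minute.
Known contribution: 1/54 + 1/24 = (4 + 9)/216 = 13/216 per minute.
So Script 3's rate is 1/12 − 13/216 = 5/216, meaning 216/5 minutes alone.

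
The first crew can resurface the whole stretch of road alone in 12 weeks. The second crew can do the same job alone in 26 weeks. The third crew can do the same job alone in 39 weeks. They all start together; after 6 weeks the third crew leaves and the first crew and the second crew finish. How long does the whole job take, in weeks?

132/19 weeks

In the first 6 weeks the combined rate is 23/156, so 23/26 of the job is done, leaving 3/26.
After the third crew leaves the rate is 19/156 per week; the remaining 3/26 takes 18/19 weeks.
Total = 6 + 18/19 = 132/19 weeks.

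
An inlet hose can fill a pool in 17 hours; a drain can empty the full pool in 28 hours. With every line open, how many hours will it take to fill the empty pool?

476/11 hours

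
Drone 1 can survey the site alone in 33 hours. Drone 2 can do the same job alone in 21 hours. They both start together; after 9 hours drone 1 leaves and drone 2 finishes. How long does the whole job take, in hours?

In the first 9 hours the combined rate is 6/77, so 54/77 of the job is done, leaving 23/77.
After drone 1 leaves the rate is 1/21 per hour; the remaining 23/77 takes 69/11 hours.
Total = 9 + 69/11 = 168/11 hours.

168/11 hours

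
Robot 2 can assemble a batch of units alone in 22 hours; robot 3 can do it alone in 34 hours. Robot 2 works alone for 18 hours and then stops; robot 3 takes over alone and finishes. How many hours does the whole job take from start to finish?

266/11 hours

In 18 hours robot 2 does 18/22 = 9/11 of the job, leaving 2/11.
Robot 3 works at 1/34 per hour, so finishing takes 2/11 ÷ 1/34 = 68/11 hours.
Total time = 18 + 68/11 = 266/11 hours.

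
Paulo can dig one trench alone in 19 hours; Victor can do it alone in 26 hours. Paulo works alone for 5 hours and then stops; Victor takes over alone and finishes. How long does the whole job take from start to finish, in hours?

In 5 hours Paulo does 5/19 of the job, leaving 14/19.
Victor works at 1/26 per hour, so finishing takes 14/19 ÷ 1/26 = 364/19 hours.
Total time = 5 + 364/19 = 459/19 hours.

459/19 hours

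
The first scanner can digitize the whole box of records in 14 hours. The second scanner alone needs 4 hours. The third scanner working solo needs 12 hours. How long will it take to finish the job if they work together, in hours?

Combined rate: 1/14 + 1/4 + 1/12 = (6 + 21 + 7)/84 = 34/84 = 17/42 per hour.
Time = 1 ÷ (17/42) = 42/17 hours.

42/17 hours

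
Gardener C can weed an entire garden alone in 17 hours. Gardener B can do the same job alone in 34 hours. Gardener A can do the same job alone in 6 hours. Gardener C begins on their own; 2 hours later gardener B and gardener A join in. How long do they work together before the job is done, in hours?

In the first 2 hours gardener C alone does 2/17 of the job, leaving 15/17.
Once everyone is working, combined rate: 1/17 + 1/34 + 1/6 = (6 + 3 + 17)/102 = 26/102 = 13/51 per hour.
Remaining 15/17 at 13/51 per hour takes 45/13 hours.

45/13 hours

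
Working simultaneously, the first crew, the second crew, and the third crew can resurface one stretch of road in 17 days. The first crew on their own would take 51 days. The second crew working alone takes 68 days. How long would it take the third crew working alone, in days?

Combined rate is 1/17 per day.
Known contribution: 1/51 + 1/68 = (4 + 3)/204 = 7/204 per day.
So the third crew's rate is 1/17 − 7/204 = 5/204, meaning 204/5 days alone.

204/5 days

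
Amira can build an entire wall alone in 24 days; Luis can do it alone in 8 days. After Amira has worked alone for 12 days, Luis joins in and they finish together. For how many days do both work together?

In 12 days Amira does 12/24 = 1/2 of the job, leaving 1/2.
Amira and Luis together work at 1/6 per day, so finishing takes 1/2 ÷ 1/6 = 3 days.

3 days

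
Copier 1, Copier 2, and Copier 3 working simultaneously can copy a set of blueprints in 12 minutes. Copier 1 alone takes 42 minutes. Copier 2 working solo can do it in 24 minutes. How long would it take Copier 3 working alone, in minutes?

Combined rate is 1/12 per minute.
Known contribution: 1/42 + 1/24 = (4 + 7)/168 = 11/168 per minute.
So Copier 3's rate is 1/12 − 11/168 = 1/56, meaning 56 minutes alone.

56 minutes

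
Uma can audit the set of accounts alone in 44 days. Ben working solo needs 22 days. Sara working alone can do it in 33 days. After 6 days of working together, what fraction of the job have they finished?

13/22

Combined rate: 1/44 + 1/22 + 1/33 = (3 + 6 + 4)/132 = 13/132 per day.
In 6 days they complete 6·13/132 = 13/22 of the job.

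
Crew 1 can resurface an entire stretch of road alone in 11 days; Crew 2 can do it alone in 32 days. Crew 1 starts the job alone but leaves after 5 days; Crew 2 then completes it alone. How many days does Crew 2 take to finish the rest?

192/11 days

In 5 days Crew 1 does 5/11 of the job, leaving 6/11.
Crew 2 works at 1/32 per day, so finishing takes 6/11 ÷ 1/32 = 192/11 days.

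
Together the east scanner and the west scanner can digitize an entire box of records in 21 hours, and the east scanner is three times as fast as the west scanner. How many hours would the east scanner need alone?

28 hours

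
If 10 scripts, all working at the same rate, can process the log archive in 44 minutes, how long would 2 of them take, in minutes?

Total work is 10·44 = 440 script-minutes.
With 2 scripts: 440/2 = 220 minutes.

220 minutes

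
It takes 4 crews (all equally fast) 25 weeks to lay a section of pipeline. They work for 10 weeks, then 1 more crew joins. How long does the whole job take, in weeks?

22 weeks

One crew does 1/100 of the job per week.
After 10 weeks with 4 crews, 2/5 is done (3/5 left).
With 5 crews the rate is 5/100 = 1/20, so the rest takes 3/5 ÷ 1/20 = 12 weeks.
Total = 10 + 12 = 22 weeks.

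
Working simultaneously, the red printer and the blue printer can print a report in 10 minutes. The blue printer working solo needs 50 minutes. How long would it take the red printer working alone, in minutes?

25/2 minutes

Combined rate is 1/10 per minute.
Known contribution: 1/50 per minute.
So the red printer's rate is 1/10 − 1/50 = 2/25, meaning 25/2 minutes alone.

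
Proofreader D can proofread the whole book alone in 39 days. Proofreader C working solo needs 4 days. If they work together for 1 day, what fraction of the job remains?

Combined rate: 1/39 + 1/4 = (4 + 39)/156 = 43/156 per day.
In 1 day they complete 1·43/156 = 43/156 of the job.
So 113/156 remains.

113/156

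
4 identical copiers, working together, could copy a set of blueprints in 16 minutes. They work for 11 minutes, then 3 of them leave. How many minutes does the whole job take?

31 minutes

One copier does 1/64 of the job per minute.
After 11 minutes with 4 copiers, 11/16 is done (5/16 left).
With 1 copier the rate is 1/64, so the rest takes 5/16 ÷ 1/64 = 20 minutes.
Total = 11 + 20 = 31 minutes.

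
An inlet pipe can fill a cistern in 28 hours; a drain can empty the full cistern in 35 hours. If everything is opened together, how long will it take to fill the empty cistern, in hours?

140 hours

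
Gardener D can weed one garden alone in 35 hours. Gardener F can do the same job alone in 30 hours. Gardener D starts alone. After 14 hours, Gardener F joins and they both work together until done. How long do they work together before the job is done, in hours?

126/13 hours

In the first 14 hours Gardener D alone does 14/35 = 2/5 of the job, leaving 3/5.
Once everyone is working, combined rate: 1/35 + 1/30 = (6 + 7)/210 = 13/210 per hour.
Remaining 3/5 at 13/210 per hour takes 126/13 hours.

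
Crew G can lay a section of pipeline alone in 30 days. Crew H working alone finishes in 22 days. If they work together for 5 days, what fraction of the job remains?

20/33

Combined rate: 1/30 + 1/22 = (11 + 15)/330 = 26/330 = 13/165 per day.
In 5 days they complete 5·13/165 = 13/33 of the job.
So 20/33 remains.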